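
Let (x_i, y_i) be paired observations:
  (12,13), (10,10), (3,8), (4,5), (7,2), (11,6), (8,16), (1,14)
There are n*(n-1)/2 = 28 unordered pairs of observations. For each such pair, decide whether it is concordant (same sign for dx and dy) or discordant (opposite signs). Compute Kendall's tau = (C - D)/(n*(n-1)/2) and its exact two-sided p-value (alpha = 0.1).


Step 1: Enumerate the 28 unordered pairs (i,j) with i<j and classify each by sign(x_j-x_i) * sign(y_j-y_i).
  (1,2):dx=-2,dy=-3->C; (1,3):dx=-9,dy=-5->C; (1,4):dx=-8,dy=-8->C; (1,5):dx=-5,dy=-11->C
  (1,6):dx=-1,dy=-7->C; (1,7):dx=-4,dy=+3->D; (1,8):dx=-11,dy=+1->D; (2,3):dx=-7,dy=-2->C
  (2,4):dx=-6,dy=-5->C; (2,5):dx=-3,dy=-8->C; (2,6):dx=+1,dy=-4->D; (2,7):dx=-2,dy=+6->D
  (2,8):dx=-9,dy=+4->D; (3,4):dx=+1,dy=-3->D; (3,5):dx=+4,dy=-6->D; (3,6):dx=+8,dy=-2->D
  (3,7):dx=+5,dy=+8->C; (3,8):dx=-2,dy=+6->D; (4,5):dx=+3,dy=-3->D; (4,6):dx=+7,dy=+1->C
  (4,7):dx=+4,dy=+11->C; (4,8):dx=-3,dy=+9->D; (5,6):dx=+4,dy=+4->C; (5,7):dx=+1,dy=+14->C
  (5,8):dx=-6,dy=+12->D; (6,7):dx=-3,dy=+10->D; (6,8):dx=-10,dy=+8->D; (7,8):dx=-7,dy=-2->C
Step 2: C = 14, D = 14, total pairs = 28.
Step 3: tau = (C - D)/(n(n-1)/2) = (14 - 14)/28 = 0.000000.
Step 4: Exact two-sided p-value (enumerate n! = 40320 permutations of y under H0): p = 1.000000.
Step 5: alpha = 0.1. fail to reject H0.

tau_b = 0.0000 (C=14, D=14), p = 1.000000, fail to reject H0.


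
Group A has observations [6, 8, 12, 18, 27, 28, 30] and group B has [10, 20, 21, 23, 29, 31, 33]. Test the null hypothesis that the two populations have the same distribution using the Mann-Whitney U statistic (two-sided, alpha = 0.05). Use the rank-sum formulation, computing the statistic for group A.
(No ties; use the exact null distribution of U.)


Step 1: Combine and sort all 14 observations; assign midranks.
sorted (value, group): (6,X), (8,X), (10,Y), (12,X), (18,X), (20,Y), (21,Y), (23,Y), (27,X), (28,X), (29,Y), (30,X), (31,Y), (33,Y)
ranks: 6->1, 8->2, 10->3, 12->4, 18->5, 20->6, 21->7, 23->8, 27->9, 28->10, 29->11, 30->12, 31->13, 33->14
Step 2: Rank sum for X: R1 = 1 + 2 + 4 + 5 + 9 + 10 + 12 = 43.
Step 3: U_X = R1 - n1(n1+1)/2 = 43 - 7*8/2 = 43 - 28 = 15.
       U_Y = n1*n2 - U_X = 49 - 15 = 34.
Step 4: No ties, so the exact null distribution of U (based on enumerating the C(14,7) = 3432 equally likely rank assignments) gives the two-sided p-value.
Step 5: p-value = 0.259324; compare to alpha = 0.05. fail to reject H0.

U_X = 15, p = 0.259324, fail to reject H0 at alpha = 0.05.


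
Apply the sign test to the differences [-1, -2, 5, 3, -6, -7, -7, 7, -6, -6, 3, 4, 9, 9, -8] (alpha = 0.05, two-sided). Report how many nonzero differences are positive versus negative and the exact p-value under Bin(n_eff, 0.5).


Step 1: Discard zero differences. Original n = 15; n_eff = number of nonzero differences = 15.
Nonzero differences (with sign): -1, -2, +5, +3, -6, -7, -7, +7, -6, -6, +3, +4, +9, +9, -8
Step 2: Count signs: positive = 7, negative = 8.
Step 3: Under H0: P(positive) = 0.5, so the number of positives S ~ Bin(15, 0.5).
Step 4: Two-sided exact p-value = sum of Bin(15,0.5) probabilities at or below the observed probability = 1.000000.
Step 5: alpha = 0.05. fail to reject H0.

n_eff = 15, pos = 7, neg = 8, p = 1.000000, fail to reject H0.


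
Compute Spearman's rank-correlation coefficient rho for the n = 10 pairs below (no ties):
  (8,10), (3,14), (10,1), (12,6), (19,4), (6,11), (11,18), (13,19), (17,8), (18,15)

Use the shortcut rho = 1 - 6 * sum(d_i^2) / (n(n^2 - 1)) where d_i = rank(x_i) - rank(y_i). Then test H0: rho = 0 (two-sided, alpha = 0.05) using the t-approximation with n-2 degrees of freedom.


Step 1: Rank x and y separately (midranks; no ties here).
rank(x): 8->3, 3->1, 10->4, 12->6, 19->10, 6->2, 11->5, 13->7, 17->8, 18->9
rank(y): 10->5, 14->7, 1->1, 6->3, 4->2, 11->6, 18->9, 19->10, 8->4, 15->8
Step 2: d_i = R_x(i) - R_y(i); compute d_i^2.
  (3-5)^2=4, (1-7)^2=36, (4-1)^2=9, (6-3)^2=9, (10-2)^2=64, (2-6)^2=16, (5-9)^2=16, (7-10)^2=9, (8-4)^2=16, (9-8)^2=1
sum(d^2) = 180.
Step 3: rho = 1 - 6*180 / (10*(10^2 - 1)) = 1 - 1080/990 = -0.090909.
Step 4: Under H0, t = rho * sqrt((n-2)/(1-rho^2)) = -0.2582 ~ t(8).
Step 5: Two-sided p-value from the t-distribution with 8 df = 0.802772.
Step 6: alpha = 0.05. fail to reject H0.

rho = -0.0909, p = 0.802772, fail to reject H0 at alpha = 0.05.


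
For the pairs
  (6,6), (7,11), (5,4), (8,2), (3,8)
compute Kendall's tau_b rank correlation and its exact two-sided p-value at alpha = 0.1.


Step 1: Enumerate the 10 unordered pairs (i,j) with i<j and classify each by sign(x_j-x_i) * sign(y_j-y_i).
  (1,2):dx=+1,dy=+5->C; (1,3):dx=-1,dy=-2->C; (1,4):dx=+2,dy=-4->D; (1,5):dx=-3,dy=+2->D
  (2,3):dx=-2,dy=-7->C; (2,4):dx=+1,dy=-9->D; (2,5):dx=-4,dy=-3->C; (3,4):dx=+3,dy=-2->D
  (3,5):dx=-2,dy=+4->D; (4,5):dx=-5,dy=+6->D
Step 2: C = 4, D = 6, total pairs = 10.
Step 3: tau = (C - D)/(n(n-1)/2) = (4 - 6)/10 = -0.200000.
Step 4: Exact two-sided p-value (enumerate n! = 120 permutations of y under H0): p = 0.816667.
Step 5: alpha = 0.1. fail to reject H0.

tau_b = -0.2000 (C=4, D=6), p = 0.816667, fail to reject H0.


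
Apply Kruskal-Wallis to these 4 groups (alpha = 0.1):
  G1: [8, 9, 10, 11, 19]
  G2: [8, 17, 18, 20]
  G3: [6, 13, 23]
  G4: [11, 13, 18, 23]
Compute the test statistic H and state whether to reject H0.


Step 1: Combine all N = 16 observations and assign midranks.
sorted (value, group, rank): (6,G3,1), (8,G1,2.5), (8,G2,2.5), (9,G1,4), (10,G1,5), (11,G1,6.5), (11,G4,6.5), (13,G3,8.5), (13,G4,8.5), (17,G2,10), (18,G2,11.5), (18,G4,11.5), (19,G1,13), (20,G2,14), (23,G3,15.5), (23,G4,15.5)
Step 2: Sum ranks within each group.
R_1 = 31 (n_1 = 5)
R_2 = 38 (n_2 = 4)
R_3 = 25 (n_3 = 3)
R_4 = 42 (n_4 = 4)
Step 3: H = 12/(N(N+1)) * sum(R_i^2/n_i) - 3(N+1)
     = 12/(16*17) * (31^2/5 + 38^2/4 + 25^2/3 + 42^2/4) - 3*17
     = 0.044118 * 1202.53 - 51
     = 2.052941.
Step 4: Ties present; correction factor C = 1 - 30/(16^3 - 16) = 0.992647. Corrected H = 2.052941 / 0.992647 = 2.068148.
Step 5: Under H0, H ~ chi^2(3); p-value = 0.558383.
Step 6: alpha = 0.1. fail to reject H0.

H = 2.0681, df = 3, p = 0.558383, fail to reject H0.


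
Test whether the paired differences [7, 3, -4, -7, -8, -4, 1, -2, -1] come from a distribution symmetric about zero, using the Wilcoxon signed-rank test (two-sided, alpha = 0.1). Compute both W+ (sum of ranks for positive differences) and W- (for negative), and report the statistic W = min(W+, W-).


Step 1: Drop any zero differences (none here) and take |d_i|.
|d| = [7, 3, 4, 7, 8, 4, 1, 2, 1]
Step 2: Midrank |d_i| (ties get averaged ranks).
ranks: |7|->7.5, |3|->4, |4|->5.5, |7|->7.5, |8|->9, |4|->5.5, |1|->1.5, |2|->3, |1|->1.5
Step 3: Attach original signs; sum ranks with positive sign and with negative sign.
W+ = 7.5 + 4 + 1.5 = 13
W- = 5.5 + 7.5 + 9 + 5.5 + 3 + 1.5 = 32
(Check: W+ + W- = 45 should equal n(n+1)/2 = 45.)
Step 4: Test statistic W = min(W+, W-) = 13.
Step 5: Ties in |d|, so use the tie-corrected normal approximation.
        E[W] = n(n+1)/4 = 9*10/4 = 22.5.
        Tie groups: |d|=1 (t=2), |d|=4 (t=2), |d|=7 (t=2); sum(t^3 - t) = 18.
        Var[W] = n(n+1)(2n+1)/24 - sum(t^3-t)/48 = 1710/24 - 18/48 = 70.875.
        z = (W - E[W]) / sqrt(Var[W]) = (13 - 22.5) / 8.4187 = -1.1284.
        Two-sided p = 2*Phi(z) = 0.259136.
Step 6: alpha = 0.1. fail to reject H0.

W+ = 13, W- = 32, W = min = 13, p = 0.259136, fail to reject H0.


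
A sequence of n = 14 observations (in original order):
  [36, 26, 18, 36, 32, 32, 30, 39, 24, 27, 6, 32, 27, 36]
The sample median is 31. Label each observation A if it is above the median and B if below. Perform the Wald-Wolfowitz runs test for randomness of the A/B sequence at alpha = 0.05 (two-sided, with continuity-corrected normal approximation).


Step 1: Compute median = 31; label A = above, B = below.
Labels in order: ABBAAABABBBABA  (n_A = 7, n_B = 7)
Step 2: Count runs R = 9.
Step 3: Under H0 (random ordering), E[R] = 2*n_A*n_B/(n_A+n_B) + 1 = 2*7*7/14 + 1 = 8.0000.
        Var[R] = 2*n_A*n_B*(2*n_A*n_B - n_A - n_B) / ((n_A+n_B)^2 * (n_A+n_B-1)) = 8232/2548 = 3.2308.
        SD[R] = 1.7974.
Step 4: Continuity-corrected z = (R - 0.5 - E[R]) / SD[R] = (9 - 0.5 - 8.0000) / 1.7974 = 0.2782.
Step 5: Two-sided p-value via normal approximation = 2*(1 - Phi(|z|)) = 0.780879.
Step 6: alpha = 0.05. fail to reject H0.

R = 9, z = 0.2782, p = 0.780879, fail to reject H0.


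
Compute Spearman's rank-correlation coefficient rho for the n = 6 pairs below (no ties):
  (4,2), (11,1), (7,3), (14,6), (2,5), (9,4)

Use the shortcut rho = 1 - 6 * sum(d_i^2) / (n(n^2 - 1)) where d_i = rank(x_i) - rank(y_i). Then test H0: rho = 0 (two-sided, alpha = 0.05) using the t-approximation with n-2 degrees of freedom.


Step 1: Rank x and y separately (midranks; no ties here).
rank(x): 4->2, 11->5, 7->3, 14->6, 2->1, 9->4
rank(y): 2->2, 1->1, 3->3, 6->6, 5->5, 4->4
Step 2: d_i = R_x(i) - R_y(i); compute d_i^2.
  (2-2)^2=0, (5-1)^2=16, (3-3)^2=0, (6-6)^2=0, (1-5)^2=16, (4-4)^2=0
sum(d^2) = 32.
Step 3: rho = 1 - 6*32 / (6*(6^2 - 1)) = 1 - 192/210 = 0.085714.
Step 4: Under H0, t = rho * sqrt((n-2)/(1-rho^2)) = 0.1721 ~ t(4).
Step 5: Two-sided p-value from the t-distribution with 4 df = 0.871743.
Step 6: alpha = 0.05. fail to reject H0.

rho = 0.0857, p = 0.871743, fail to reject H0 at alpha = 0.05.


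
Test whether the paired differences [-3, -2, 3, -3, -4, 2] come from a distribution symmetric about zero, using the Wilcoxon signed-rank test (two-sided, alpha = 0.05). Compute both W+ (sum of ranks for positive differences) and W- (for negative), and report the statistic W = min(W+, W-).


Step 1: Drop any zero differences (none here) and take |d_i|.
|d| = [3, 2, 3, 3, 4, 2]
Step 2: Midrank |d_i| (ties get averaged ranks).
ranks: |3|->4, |2|->1.5, |3|->4, |3|->4, |4|->6, |2|->1.5
Step 3: Attach original signs; sum ranks with positive sign and with negative sign.
W+ = 4 + 1.5 = 5.5
W- = 4 + 1.5 + 4 + 6 = 15.5
(Check: W+ + W- = 21 should equal n(n+1)/2 = 21.)
Step 4: Test statistic W = min(W+, W-) = 5.5.
Step 5: Ties in |d|, so use the tie-corrected normal approximation.
        E[W] = n(n+1)/4 = 6*7/4 = 10.5.
        Tie groups: |d|=2 (t=2), |d|=3 (t=3); sum(t^3 - t) = 30.
        Var[W] = n(n+1)(2n+1)/24 - sum(t^3-t)/48 = 546/24 - 30/48 = 22.125.
        z = (W - E[W]) / sqrt(Var[W]) = (5.5 - 10.5) / 4.7037 = -1.0630.
        Two-sided p = 2*Phi(z) = 0.287787.
Step 6: alpha = 0.05. fail to reject H0.

W+ = 5.5, W- = 15.5, W = min = 5.5, p = 0.287787, fail to reject H0.


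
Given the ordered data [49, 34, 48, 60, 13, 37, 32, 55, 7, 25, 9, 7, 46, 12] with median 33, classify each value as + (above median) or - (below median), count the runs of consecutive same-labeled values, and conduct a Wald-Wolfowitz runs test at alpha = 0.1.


Step 1: Compute median = 33; label A = above, B = below.
Labels in order: AAAABABABBBBAB  (n_A = 7, n_B = 7)
Step 2: Count runs R = 8.
Step 3: Under H0 (random ordering), E[R] = 2*n_A*n_B/(n_A+n_B) + 1 = 2*7*7/14 + 1 = 8.0000.
        Var[R] = 2*n_A*n_B*(2*n_A*n_B - n_A - n_B) / ((n_A+n_B)^2 * (n_A+n_B-1)) = 8232/2548 = 3.2308.
        SD[R] = 1.7974.
Step 4: R = E[R], so z = 0 with no continuity correction.
Step 5: Two-sided p-value via normal approximation = 2*(1 - Phi(|z|)) = 1.000000.
Step 6: alpha = 0.1. fail to reject H0.

R = 8, z = 0.0000, p = 1.000000, fail to reject H0.


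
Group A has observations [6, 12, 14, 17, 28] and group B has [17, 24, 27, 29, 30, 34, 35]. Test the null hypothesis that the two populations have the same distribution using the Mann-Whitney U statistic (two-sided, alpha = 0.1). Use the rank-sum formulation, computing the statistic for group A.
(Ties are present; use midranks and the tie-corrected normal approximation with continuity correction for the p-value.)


Step 1: Combine and sort all 12 observations; assign midranks.
sorted (value, group): (6,X), (12,X), (14,X), (17,X), (17,Y), (24,Y), (27,Y), (28,X), (29,Y), (30,Y), (34,Y), (35,Y)
ranks: 6->1, 12->2, 14->3, 17->4.5, 17->4.5, 24->6, 27->7, 28->8, 29->9, 30->10, 34->11, 35->12
Step 2: Rank sum for X: R1 = 1 + 2 + 3 + 4.5 + 8 = 18.5.
Step 3: U_X = R1 - n1(n1+1)/2 = 18.5 - 5*6/2 = 18.5 - 15 = 3.5.
       U_Y = n1*n2 - U_X = 35 - 3.5 = 31.5.
Step 4: Ties are present, so use the tie-corrected normal approximation (with continuity correction) for the p-value.
Step 5: p-value = 0.028075; compare to alpha = 0.1. reject H0.

U_X = 3.5, p = 0.028075, reject H0 at alpha = 0.1.


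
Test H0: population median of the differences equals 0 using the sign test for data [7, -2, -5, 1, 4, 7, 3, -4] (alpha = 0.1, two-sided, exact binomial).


Step 1: Discard zero differences. Original n = 8; n_eff = number of nonzero differences = 8.
Nonzero differences (with sign): +7, -2, -5, +1, +4, +7, +3, -4
Step 2: Count signs: positive = 5, negative = 3.
Step 3: Under H0: P(positive) = 0.5, so the number of positives S ~ Bin(8, 0.5).
Step 4: Two-sided exact p-value = sum of Bin(8,0.5) probabilities at or below the observed probability = 0.726562.
Step 5: alpha = 0.1. fail to reject H0.

n_eff = 8, pos = 5, neg = 3, p = 0.726562, fail to reject H0.


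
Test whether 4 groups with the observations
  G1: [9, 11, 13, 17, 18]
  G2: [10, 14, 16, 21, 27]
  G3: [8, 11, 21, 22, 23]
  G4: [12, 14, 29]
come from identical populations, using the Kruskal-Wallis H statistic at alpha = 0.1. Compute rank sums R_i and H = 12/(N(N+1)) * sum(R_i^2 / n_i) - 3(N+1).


Step 1: Combine all N = 18 observations and assign midranks.
sorted (value, group, rank): (8,G3,1), (9,G1,2), (10,G2,3), (11,G1,4.5), (11,G3,4.5), (12,G4,6), (13,G1,7), (14,G2,8.5), (14,G4,8.5), (16,G2,10), (17,G1,11), (18,G1,12), (21,G2,13.5), (21,G3,13.5), (22,G3,15), (23,G3,16), (27,G2,17), (29,G4,18)
Step 2: Sum ranks within each group.
R_1 = 36.5 (n_1 = 5)
R_2 = 52 (n_2 = 5)
R_3 = 50 (n_3 = 5)
R_4 = 32.5 (n_4 = 3)
Step 3: H = 12/(N(N+1)) * sum(R_i^2/n_i) - 3(N+1)
     = 12/(18*19) * (36.5^2/5 + 52^2/5 + 50^2/5 + 32.5^2/3) - 3*19
     = 0.035088 * 1659.33 - 57
     = 1.222222.
Step 4: Ties present; correction factor C = 1 - 18/(18^3 - 18) = 0.996904. Corrected H = 1.222222 / 0.996904 = 1.226018.
Step 5: Under H0, H ~ chi^2(3); p-value = 0.746771.
Step 6: alpha = 0.1. fail to reject H0.

H = 1.2260, df = 3, p = 0.746771, fail to reject H0.


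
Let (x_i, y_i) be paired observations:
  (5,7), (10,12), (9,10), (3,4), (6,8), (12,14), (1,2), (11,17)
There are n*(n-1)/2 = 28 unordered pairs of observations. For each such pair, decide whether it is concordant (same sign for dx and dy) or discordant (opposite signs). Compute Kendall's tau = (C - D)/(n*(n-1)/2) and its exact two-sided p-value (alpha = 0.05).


Step 1: Enumerate the 28 unordered pairs (i,j) with i<j and classify each by sign(x_j-x_i) * sign(y_j-y_i).
  (1,2):dx=+5,dy=+5->C; (1,3):dx=+4,dy=+3->C; (1,4):dx=-2,dy=-3->C; (1,5):dx=+1,dy=+1->C
  (1,6):dx=+7,dy=+7->C; (1,7):dx=-4,dy=-5->C; (1,8):dx=+6,dy=+10->C; (2,3):dx=-1,dy=-2->C
  (2,4):dx=-7,dy=-8->C; (2,5):dx=-4,dy=-4->C; (2,6):dx=+2,dy=+2->C; (2,7):dx=-9,dy=-10->C
  (2,8):dx=+1,dy=+5->C; (3,4):dx=-6,dy=-6->C; (3,5):dx=-3,dy=-2->C; (3,6):dx=+3,dy=+4->C
  (3,7):dx=-8,dy=-8->C; (3,8):dx=+2,dy=+7->C; (4,5):dx=+3,dy=+4->C; (4,6):dx=+9,dy=+10->C
  (4,7):dx=-2,dy=-2->C; (4,8):dx=+8,dy=+13->C; (5,6):dx=+6,dy=+6->C; (5,7):dx=-5,dy=-6->C
  (5,8):dx=+5,dy=+9->C; (6,7):dx=-11,dy=-12->C; (6,8):dx=-1,dy=+3->D; (7,8):dx=+10,dy=+15->C
Step 2: C = 27, D = 1, total pairs = 28.
Step 3: tau = (C - D)/(n(n-1)/2) = (27 - 1)/28 = 0.928571.
Step 4: Exact two-sided p-value (enumerate n! = 40320 permutations of y under H0): p = 0.000397.
Step 5: alpha = 0.05. reject H0.

tau_b = 0.9286 (C=27, D=1), p = 0.000397, reject H0.


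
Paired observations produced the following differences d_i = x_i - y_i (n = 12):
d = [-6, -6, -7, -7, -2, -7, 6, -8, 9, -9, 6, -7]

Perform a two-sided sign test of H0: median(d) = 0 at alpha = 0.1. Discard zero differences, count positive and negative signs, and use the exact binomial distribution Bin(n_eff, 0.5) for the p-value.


Step 1: Discard zero differences. Original n = 12; n_eff = number of nonzero differences = 12.
Nonzero differences (with sign): -6, -6, -7, -7, -2, -7, +6, -8, +9, -9, +6, -7
Step 2: Count signs: positive = 3, negative = 9.
Step 3: Under H0: P(positive) = 0.5, so the number of positives S ~ Bin(12, 0.5).
Step 4: Two-sided exact p-value = sum of Bin(12,0.5) probabilities at or below the observed probability = 0.145996.
Step 5: alpha = 0.1. fail to reject H0.

n_eff = 12, pos = 3, neg = 9, p = 0.145996, fail to reject H0.


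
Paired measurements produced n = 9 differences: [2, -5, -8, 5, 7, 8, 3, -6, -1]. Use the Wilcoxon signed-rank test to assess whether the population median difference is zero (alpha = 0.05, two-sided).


Step 1: Drop any zero differences (none here) and take |d_i|.
|d| = [2, 5, 8, 5, 7, 8, 3, 6, 1]
Step 2: Midrank |d_i| (ties get averaged ranks).
ranks: |2|->2, |5|->4.5, |8|->8.5, |5|->4.5, |7|->7, |8|->8.5, |3|->3, |6|->6, |1|->1
Step 3: Attach original signs; sum ranks with positive sign and with negative sign.
W+ = 2 + 4.5 + 7 + 8.5 + 3 = 25
W- = 4.5 + 8.5 + 6 + 1 = 20
(Check: W+ + W- = 45 should equal n(n+1)/2 = 45.)
Step 4: Test statistic W = min(W+, W-) = 20.
Step 5: Ties in |d|, so use the tie-corrected normal approximation.
        E[W] = n(n+1)/4 = 9*10/4 = 22.5.
        Tie groups: |d|=5 (t=2), |d|=8 (t=2); sum(t^3 - t) = 12.
        Var[W] = n(n+1)(2n+1)/24 - sum(t^3-t)/48 = 1710/24 - 12/48 = 71.
        z = (W - E[W]) / sqrt(Var[W]) = (20 - 22.5) / 8.4261 = -0.2967.
        Two-sided p = 2*Phi(z) = 0.766699.
Step 6: alpha = 0.05. fail to reject H0.

W+ = 25, W- = 20, W = min = 20, p = 0.766699, fail to reject H0.


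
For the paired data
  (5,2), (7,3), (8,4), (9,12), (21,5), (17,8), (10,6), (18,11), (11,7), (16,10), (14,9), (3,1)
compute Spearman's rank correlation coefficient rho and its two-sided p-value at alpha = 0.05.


Step 1: Rank x and y separately (midranks; no ties here).
rank(x): 5->2, 7->3, 8->4, 9->5, 21->12, 17->10, 10->6, 18->11, 11->7, 16->9, 14->8, 3->1
rank(y): 2->2, 3->3, 4->4, 12->12, 5->5, 8->8, 6->6, 11->11, 7->7, 10->10, 9->9, 1->1
Step 2: d_i = R_x(i) - R_y(i); compute d_i^2.
  (2-2)^2=0, (3-3)^2=0, (4-4)^2=0, (5-12)^2=49, (12-5)^2=49, (10-8)^2=4, (6-6)^2=0, (11-11)^2=0, (7-7)^2=0, (9-10)^2=1, (8-9)^2=1, (1-1)^2=0
sum(d^2) = 104.
Step 3: rho = 1 - 6*104 / (12*(12^2 - 1)) = 1 - 624/1716 = 0.636364.
Step 4: Under H0, t = rho * sqrt((n-2)/(1-rho^2)) = 2.6087 ~ t(10).
Step 5: Two-sided p-value from the t-distribution with 10 df = 0.026097.
Step 6: alpha = 0.05. reject H0.

rho = 0.6364, p = 0.026097, reject H0 at alpha = 0.05.


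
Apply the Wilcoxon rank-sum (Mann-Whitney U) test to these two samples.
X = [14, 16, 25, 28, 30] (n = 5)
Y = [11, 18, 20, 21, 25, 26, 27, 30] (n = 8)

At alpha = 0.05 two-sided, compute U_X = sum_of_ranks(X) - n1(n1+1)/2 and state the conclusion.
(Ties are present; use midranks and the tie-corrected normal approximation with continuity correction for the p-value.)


Step 1: Combine and sort all 13 observations; assign midranks.
sorted (value, group): (11,Y), (14,X), (16,X), (18,Y), (20,Y), (21,Y), (25,X), (25,Y), (26,Y), (27,Y), (28,X), (30,X), (30,Y)
ranks: 11->1, 14->2, 16->3, 18->4, 20->5, 21->6, 25->7.5, 25->7.5, 26->9, 27->10, 28->11, 30->12.5, 30->12.5
Step 2: Rank sum for X: R1 = 2 + 3 + 7.5 + 11 + 12.5 = 36.
Step 3: U_X = R1 - n1(n1+1)/2 = 36 - 5*6/2 = 36 - 15 = 21.
       U_Y = n1*n2 - U_X = 40 - 21 = 19.
Step 4: Ties are present, so use the tie-corrected normal approximation (with continuity correction) for the p-value.
Step 5: p-value = 0.941492; compare to alpha = 0.05. fail to reject H0.

U_X = 21, p = 0.941492, fail to reject H0 at alpha = 0.05.


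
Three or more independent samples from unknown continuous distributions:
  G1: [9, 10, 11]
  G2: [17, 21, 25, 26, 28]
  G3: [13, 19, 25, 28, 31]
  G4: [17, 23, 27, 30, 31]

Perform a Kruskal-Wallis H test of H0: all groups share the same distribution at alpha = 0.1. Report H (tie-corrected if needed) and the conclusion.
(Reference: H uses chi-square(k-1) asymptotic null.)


Step 1: Combine all N = 18 observations and assign midranks.
sorted (value, group, rank): (9,G1,1), (10,G1,2), (11,G1,3), (13,G3,4), (17,G2,5.5), (17,G4,5.5), (19,G3,7), (21,G2,8), (23,G4,9), (25,G2,10.5), (25,G3,10.5), (26,G2,12), (27,G4,13), (28,G2,14.5), (28,G3,14.5), (30,G4,16), (31,G3,17.5), (31,G4,17.5)
Step 2: Sum ranks within each group.
R_1 = 6 (n_1 = 3)
R_2 = 50.5 (n_2 = 5)
R_3 = 53.5 (n_3 = 5)
R_4 = 61 (n_4 = 5)
Step 3: H = 12/(N(N+1)) * sum(R_i^2/n_i) - 3(N+1)
     = 12/(18*19) * (6^2/3 + 50.5^2/5 + 53.5^2/5 + 61^2/5) - 3*19
     = 0.035088 * 1838.7 - 57
     = 7.515789.
Step 4: Ties present; correction factor C = 1 - 24/(18^3 - 18) = 0.995872. Corrected H = 7.515789 / 0.995872 = 7.546943.
Step 5: Under H0, H ~ chi^2(3); p-value = 0.056364.
Step 6: alpha = 0.1. reject H0.

H = 7.5469, df = 3, p = 0.056364, reject H0.


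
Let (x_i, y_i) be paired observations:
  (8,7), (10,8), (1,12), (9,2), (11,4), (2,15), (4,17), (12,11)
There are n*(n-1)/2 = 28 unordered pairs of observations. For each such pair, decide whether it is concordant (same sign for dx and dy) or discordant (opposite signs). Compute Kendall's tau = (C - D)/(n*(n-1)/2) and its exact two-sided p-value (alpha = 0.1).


Step 1: Enumerate the 28 unordered pairs (i,j) with i<j and classify each by sign(x_j-x_i) * sign(y_j-y_i).
  (1,2):dx=+2,dy=+1->C; (1,3):dx=-7,dy=+5->D; (1,4):dx=+1,dy=-5->D; (1,5):dx=+3,dy=-3->D
  (1,6):dx=-6,dy=+8->D; (1,7):dx=-4,dy=+10->D; (1,8):dx=+4,dy=+4->C; (2,3):dx=-9,dy=+4->D
  (2,4):dx=-1,dy=-6->C; (2,5):dx=+1,dy=-4->D; (2,6):dx=-8,dy=+7->D; (2,7):dx=-6,dy=+9->D
  (2,8):dx=+2,dy=+3->C; (3,4):dx=+8,dy=-10->D; (3,5):dx=+10,dy=-8->D; (3,6):dx=+1,dy=+3->C
  (3,7):dx=+3,dy=+5->C; (3,8):dx=+11,dy=-1->D; (4,5):dx=+2,dy=+2->C; (4,6):dx=-7,dy=+13->D
  (4,7):dx=-5,dy=+15->D; (4,8):dx=+3,dy=+9->C; (5,6):dx=-9,dy=+11->D; (5,7):dx=-7,dy=+13->D
  (5,8):dx=+1,dy=+7->C; (6,7):dx=+2,dy=+2->C; (6,8):dx=+10,dy=-4->D; (7,8):dx=+8,dy=-6->D
Step 2: C = 10, D = 18, total pairs = 28.
Step 3: tau = (C - D)/(n(n-1)/2) = (10 - 18)/28 = -0.285714.
Step 4: Exact two-sided p-value (enumerate n! = 40320 permutations of y under H0): p = 0.398760.
Step 5: alpha = 0.1. fail to reject H0.

tau_b = -0.2857 (C=10, D=18), p = 0.398760, fail to reject H0.


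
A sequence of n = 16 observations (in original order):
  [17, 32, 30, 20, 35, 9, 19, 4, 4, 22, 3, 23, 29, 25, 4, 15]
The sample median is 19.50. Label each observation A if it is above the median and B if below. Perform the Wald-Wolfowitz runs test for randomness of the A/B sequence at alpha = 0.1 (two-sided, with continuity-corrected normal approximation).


Step 1: Compute median = 19.50; label A = above, B = below.
Labels in order: BAAAABBBBABAAABB  (n_A = 8, n_B = 8)
Step 2: Count runs R = 7.
Step 3: Under H0 (random ordering), E[R] = 2*n_A*n_B/(n_A+n_B) + 1 = 2*8*8/16 + 1 = 9.0000.
        Var[R] = 2*n_A*n_B*(2*n_A*n_B - n_A - n_B) / ((n_A+n_B)^2 * (n_A+n_B-1)) = 14336/3840 = 3.7333.
        SD[R] = 1.9322.
Step 4: Continuity-corrected z = (R + 0.5 - E[R]) / SD[R] = (7 + 0.5 - 9.0000) / 1.9322 = -0.7763.
Step 5: Two-sided p-value via normal approximation = 2*(1 - Phi(|z|)) = 0.437558.
Step 6: alpha = 0.1. fail to reject H0.

R = 7, z = -0.7763, p = 0.437558, fail to reject H0.


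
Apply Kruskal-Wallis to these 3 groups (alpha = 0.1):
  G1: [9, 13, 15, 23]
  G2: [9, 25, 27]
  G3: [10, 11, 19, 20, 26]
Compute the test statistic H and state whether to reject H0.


Step 1: Combine all N = 12 observations and assign midranks.
sorted (value, group, rank): (9,G1,1.5), (9,G2,1.5), (10,G3,3), (11,G3,4), (13,G1,5), (15,G1,6), (19,G3,7), (20,G3,8), (23,G1,9), (25,G2,10), (26,G3,11), (27,G2,12)
Step 2: Sum ranks within each group.
R_1 = 21.5 (n_1 = 4)
R_2 = 23.5 (n_2 = 3)
R_3 = 33 (n_3 = 5)
Step 3: H = 12/(N(N+1)) * sum(R_i^2/n_i) - 3(N+1)
     = 12/(12*13) * (21.5^2/4 + 23.5^2/3 + 33^2/5) - 3*13
     = 0.076923 * 517.446 - 39
     = 0.803526.
Step 4: Ties present; correction factor C = 1 - 6/(12^3 - 12) = 0.996503. Corrected H = 0.803526 / 0.996503 = 0.806345.
Step 5: Under H0, H ~ chi^2(2); p-value = 0.668197.
Step 6: alpha = 0.1. fail to reject H0.

H = 0.8063, df = 2, p = 0.668197, fail to reject H0.


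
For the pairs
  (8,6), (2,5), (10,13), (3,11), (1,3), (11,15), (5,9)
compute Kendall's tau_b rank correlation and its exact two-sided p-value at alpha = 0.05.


Step 1: Enumerate the 21 unordered pairs (i,j) with i<j and classify each by sign(x_j-x_i) * sign(y_j-y_i).
  (1,2):dx=-6,dy=-1->C; (1,3):dx=+2,dy=+7->C; (1,4):dx=-5,dy=+5->D; (1,5):dx=-7,dy=-3->C
  (1,6):dx=+3,dy=+9->C; (1,7):dx=-3,dy=+3->D; (2,3):dx=+8,dy=+8->C; (2,4):dx=+1,dy=+6->C
  (2,5):dx=-1,dy=-2->C; (2,6):dx=+9,dy=+10->C; (2,7):dx=+3,dy=+4->C; (3,4):dx=-7,dy=-2->C
  (3,5):dx=-9,dy=-10->C; (3,6):dx=+1,dy=+2->C; (3,7):dx=-5,dy=-4->C; (4,5):dx=-2,dy=-8->C
  (4,6):dx=+8,dy=+4->C; (4,7):dx=+2,dy=-2->D; (5,6):dx=+10,dy=+12->C; (5,7):dx=+4,dy=+6->C
  (6,7):dx=-6,dy=-6->C
Step 2: C = 18, D = 3, total pairs = 21.
Step 3: tau = (C - D)/(n(n-1)/2) = (18 - 3)/21 = 0.714286.
Step 4: Exact two-sided p-value (enumerate n! = 5040 permutations of y under H0): p = 0.030159.
Step 5: alpha = 0.05. reject H0.

tau_b = 0.7143 (C=18, D=3), p = 0.030159, reject H0.


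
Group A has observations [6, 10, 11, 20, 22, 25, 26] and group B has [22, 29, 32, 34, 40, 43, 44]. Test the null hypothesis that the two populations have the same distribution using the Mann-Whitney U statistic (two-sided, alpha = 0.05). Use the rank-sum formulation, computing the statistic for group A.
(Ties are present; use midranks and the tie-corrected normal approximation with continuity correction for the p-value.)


Step 1: Combine and sort all 14 observations; assign midranks.
sorted (value, group): (6,X), (10,X), (11,X), (20,X), (22,X), (22,Y), (25,X), (26,X), (29,Y), (32,Y), (34,Y), (40,Y), (43,Y), (44,Y)
ranks: 6->1, 10->2, 11->3, 20->4, 22->5.5, 22->5.5, 25->7, 26->8, 29->9, 32->10, 34->11, 40->12, 43->13, 44->14
Step 2: Rank sum for X: R1 = 1 + 2 + 3 + 4 + 5.5 + 7 + 8 = 30.5.
Step 3: U_X = R1 - n1(n1+1)/2 = 30.5 - 7*8/2 = 30.5 - 28 = 2.5.
       U_Y = n1*n2 - U_X = 49 - 2.5 = 46.5.
Step 4: Ties are present, so use the tie-corrected normal approximation (with continuity correction) for the p-value.
Step 5: p-value = 0.005956; compare to alpha = 0.05. reject H0.

U_X = 2.5, p = 0.005956, reject H0 at alpha = 0.05.


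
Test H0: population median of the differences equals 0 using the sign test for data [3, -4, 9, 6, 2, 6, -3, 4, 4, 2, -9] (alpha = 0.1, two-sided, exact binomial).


Step 1: Discard zero differences. Original n = 11; n_eff = number of nonzero differences = 11.
Nonzero differences (with sign): +3, -4, +9, +6, +2, +6, -3, +4, +4, +2, -9
Step 2: Count signs: positive = 8, negative = 3.
Step 3: Under H0: P(positive) = 0.5, so the number of positives S ~ Bin(11, 0.5).
Step 4: Two-sided exact p-value = sum of Bin(11,0.5) probabilities at or below the observed probability = 0.226562.
Step 5: alpha = 0.1. fail to reject H0.

n_eff = 11, pos = 8, neg = 3, p = 0.226562, fail to reject H0.


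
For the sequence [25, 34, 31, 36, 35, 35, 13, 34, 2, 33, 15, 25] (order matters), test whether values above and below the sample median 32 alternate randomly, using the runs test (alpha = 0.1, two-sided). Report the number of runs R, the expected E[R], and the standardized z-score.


Step 1: Compute median = 32; label A = above, B = below.
Labels in order: BABAAABABABB  (n_A = 6, n_B = 6)
Step 2: Count runs R = 9.
Step 3: Under H0 (random ordering), E[R] = 2*n_A*n_B/(n_A+n_B) + 1 = 2*6*6/12 + 1 = 7.0000.
        Var[R] = 2*n_A*n_B*(2*n_A*n_B - n_A - n_B) / ((n_A+n_B)^2 * (n_A+n_B-1)) = 4320/1584 = 2.7273.
        SD[R] = 1.6514.
Step 4: Continuity-corrected z = (R - 0.5 - E[R]) / SD[R] = (9 - 0.5 - 7.0000) / 1.6514 = 0.9083.
Step 5: Two-sided p-value via normal approximation = 2*(1 - Phi(|z|)) = 0.363722.
Step 6: alpha = 0.1. fail to reject H0.

R = 9, z = 0.9083, p = 0.363722, fail to reject H0.


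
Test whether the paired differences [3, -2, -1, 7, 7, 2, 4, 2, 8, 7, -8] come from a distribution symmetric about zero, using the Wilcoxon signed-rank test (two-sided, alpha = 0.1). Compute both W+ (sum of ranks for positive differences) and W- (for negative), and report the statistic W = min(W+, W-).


Step 1: Drop any zero differences (none here) and take |d_i|.
|d| = [3, 2, 1, 7, 7, 2, 4, 2, 8, 7, 8]
Step 2: Midrank |d_i| (ties get averaged ranks).
ranks: |3|->5, |2|->3, |1|->1, |7|->8, |7|->8, |2|->3, |4|->6, |2|->3, |8|->10.5, |7|->8, |8|->10.5
Step 3: Attach original signs; sum ranks with positive sign and with negative sign.
W+ = 5 + 8 + 8 + 3 + 6 + 3 + 10.5 + 8 = 51.5
W- = 3 + 1 + 10.5 = 14.5
(Check: W+ + W- = 66 should equal n(n+1)/2 = 66.)
Step 4: Test statistic W = min(W+, W-) = 14.5.
Step 5: Ties in |d|, so use the tie-corrected normal approximation.
        E[W] = n(n+1)/4 = 11*12/4 = 33.
        Tie groups: |d|=2 (t=3), |d|=7 (t=3), |d|=8 (t=2); sum(t^3 - t) = 54.
        Var[W] = n(n+1)(2n+1)/24 - sum(t^3-t)/48 = 3036/24 - 54/48 = 125.375.
        z = (W - E[W]) / sqrt(Var[W]) = (14.5 - 33) / 11.1971 = -1.6522.
        Two-sided p = 2*Phi(z) = 0.098491.
Step 6: alpha = 0.1. reject H0.

W+ = 51.5, W- = 14.5, W = min = 14.5, p = 0.098491, reject H0.


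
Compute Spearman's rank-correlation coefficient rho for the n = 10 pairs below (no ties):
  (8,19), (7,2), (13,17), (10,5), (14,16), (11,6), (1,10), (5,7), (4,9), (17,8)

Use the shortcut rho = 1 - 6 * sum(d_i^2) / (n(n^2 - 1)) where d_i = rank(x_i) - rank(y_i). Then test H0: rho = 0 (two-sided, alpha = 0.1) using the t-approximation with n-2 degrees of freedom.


Step 1: Rank x and y separately (midranks; no ties here).
rank(x): 8->5, 7->4, 13->8, 10->6, 14->9, 11->7, 1->1, 5->3, 4->2, 17->10
rank(y): 19->10, 2->1, 17->9, 5->2, 16->8, 6->3, 10->7, 7->4, 9->6, 8->5
Step 2: d_i = R_x(i) - R_y(i); compute d_i^2.
  (5-10)^2=25, (4-1)^2=9, (8-9)^2=1, (6-2)^2=16, (9-8)^2=1, (7-3)^2=16, (1-7)^2=36, (3-4)^2=1, (2-6)^2=16, (10-5)^2=25
sum(d^2) = 146.
Step 3: rho = 1 - 6*146 / (10*(10^2 - 1)) = 1 - 876/990 = 0.115152.
Step 4: Under H0, t = rho * sqrt((n-2)/(1-rho^2)) = 0.3279 ~ t(8).
Step 5: Two-sided p-value from the t-distribution with 8 df = 0.751420.
Step 6: alpha = 0.1. fail to reject H0.

rho = 0.1152, p = 0.751420, fail to reject H0 at alpha = 0.1.


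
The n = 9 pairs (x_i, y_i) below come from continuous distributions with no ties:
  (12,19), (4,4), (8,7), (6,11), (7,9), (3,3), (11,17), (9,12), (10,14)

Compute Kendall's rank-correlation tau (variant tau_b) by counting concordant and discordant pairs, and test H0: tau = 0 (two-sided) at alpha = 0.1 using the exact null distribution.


Step 1: Enumerate the 36 unordered pairs (i,j) with i<j and classify each by sign(x_j-x_i) * sign(y_j-y_i).
  (1,2):dx=-8,dy=-15->C; (1,3):dx=-4,dy=-12->C; (1,4):dx=-6,dy=-8->C; (1,5):dx=-5,dy=-10->C
  (1,6):dx=-9,dy=-16->C; (1,7):dx=-1,dy=-2->C; (1,8):dx=-3,dy=-7->C; (1,9):dx=-2,dy=-5->C
  (2,3):dx=+4,dy=+3->C; (2,4):dx=+2,dy=+7->C; (2,5):dx=+3,dy=+5->C; (2,6):dx=-1,dy=-1->C
  (2,7):dx=+7,dy=+13->C; (2,8):dx=+5,dy=+8->C; (2,9):dx=+6,dy=+10->C; (3,4):dx=-2,dy=+4->D
  (3,5):dx=-1,dy=+2->D; (3,6):dx=-5,dy=-4->C; (3,7):dx=+3,dy=+10->C; (3,8):dx=+1,dy=+5->C
  (3,9):dx=+2,dy=+7->C; (4,5):dx=+1,dy=-2->D; (4,6):dx=-3,dy=-8->C; (4,7):dx=+5,dy=+6->C
  (4,8):dx=+3,dy=+1->C; (4,9):dx=+4,dy=+3->C; (5,6):dx=-4,dy=-6->C; (5,7):dx=+4,dy=+8->C
  (5,8):dx=+2,dy=+3->C; (5,9):dx=+3,dy=+5->C; (6,7):dx=+8,dy=+14->C; (6,8):dx=+6,dy=+9->C
  (6,9):dx=+7,dy=+11->C; (7,8):dx=-2,dy=-5->C; (7,9):dx=-1,dy=-3->C; (8,9):dx=+1,dy=+2->C
Step 2: C = 33, D = 3, total pairs = 36.
Step 3: tau = (C - D)/(n(n-1)/2) = (33 - 3)/36 = 0.833333.
Step 4: Exact two-sided p-value (enumerate n! = 362880 permutations of y under H0): p = 0.000854.
Step 5: alpha = 0.1. reject H0.

tau_b = 0.8333 (C=33, D=3), p = 0.000854, reject H0.


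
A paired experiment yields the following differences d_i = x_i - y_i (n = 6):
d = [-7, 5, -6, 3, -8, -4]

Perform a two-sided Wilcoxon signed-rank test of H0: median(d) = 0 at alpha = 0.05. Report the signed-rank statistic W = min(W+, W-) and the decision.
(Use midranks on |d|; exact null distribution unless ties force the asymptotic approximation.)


Step 1: Drop any zero differences (none here) and take |d_i|.
|d| = [7, 5, 6, 3, 8, 4]
Step 2: Midrank |d_i| (ties get averaged ranks).
ranks: |7|->5, |5|->3, |6|->4, |3|->1, |8|->6, |4|->2
Step 3: Attach original signs; sum ranks with positive sign and with negative sign.
W+ = 3 + 1 = 4
W- = 5 + 4 + 6 + 2 = 17
(Check: W+ + W- = 21 should equal n(n+1)/2 = 21.)
Step 4: Test statistic W = min(W+, W-) = 4.
Step 5: No ties, so the exact null distribution over the 2^6 = 64 sign assignments gives the two-sided p-value = 0.218750.
Step 6: alpha = 0.05. fail to reject H0.

W+ = 4, W- = 17, W = min = 4, p = 0.218750, fail to reject H0.


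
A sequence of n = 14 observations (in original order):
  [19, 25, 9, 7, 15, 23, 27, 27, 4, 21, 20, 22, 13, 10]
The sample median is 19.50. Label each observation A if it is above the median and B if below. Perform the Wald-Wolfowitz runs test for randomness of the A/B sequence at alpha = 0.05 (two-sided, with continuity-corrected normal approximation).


Step 1: Compute median = 19.50; label A = above, B = below.
Labels in order: BABBBAAABAAABB  (n_A = 7, n_B = 7)
Step 2: Count runs R = 7.
Step 3: Under H0 (random ordering), E[R] = 2*n_A*n_B/(n_A+n_B) + 1 = 2*7*7/14 + 1 = 8.0000.
        Var[R] = 2*n_A*n_B*(2*n_A*n_B - n_A - n_B) / ((n_A+n_B)^2 * (n_A+n_B-1)) = 8232/2548 = 3.2308.
        SD[R] = 1.7974.
Step 4: Continuity-corrected z = (R + 0.5 - E[R]) / SD[R] = (7 + 0.5 - 8.0000) / 1.7974 = -0.2782.
Step 5: Two-sided p-value via normal approximation = 2*(1 - Phi(|z|)) = 0.780879.
Step 6: alpha = 0.05. fail to reject H0.

R = 7, z = -0.2782, p = 0.780879, fail to reject H0.


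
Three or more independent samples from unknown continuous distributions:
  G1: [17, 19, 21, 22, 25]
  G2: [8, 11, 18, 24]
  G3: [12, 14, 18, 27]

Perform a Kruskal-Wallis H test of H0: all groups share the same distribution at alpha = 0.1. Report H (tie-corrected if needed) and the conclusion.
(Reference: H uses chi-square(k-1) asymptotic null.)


Step 1: Combine all N = 13 observations and assign midranks.
sorted (value, group, rank): (8,G2,1), (11,G2,2), (12,G3,3), (14,G3,4), (17,G1,5), (18,G2,6.5), (18,G3,6.5), (19,G1,8), (21,G1,9), (22,G1,10), (24,G2,11), (25,G1,12), (27,G3,13)
Step 2: Sum ranks within each group.
R_1 = 44 (n_1 = 5)
R_2 = 20.5 (n_2 = 4)
R_3 = 26.5 (n_3 = 4)
Step 3: H = 12/(N(N+1)) * sum(R_i^2/n_i) - 3(N+1)
     = 12/(13*14) * (44^2/5 + 20.5^2/4 + 26.5^2/4) - 3*14
     = 0.065934 * 667.825 - 42
     = 2.032418.
Step 4: Ties present; correction factor C = 1 - 6/(13^3 - 13) = 0.997253. Corrected H = 2.032418 / 0.997253 = 2.038017.
Step 5: Under H0, H ~ chi^2(2); p-value = 0.360953.
Step 6: alpha = 0.1. fail to reject H0.

H = 2.0380, df = 2, p = 0.360953, fail to reject H0.


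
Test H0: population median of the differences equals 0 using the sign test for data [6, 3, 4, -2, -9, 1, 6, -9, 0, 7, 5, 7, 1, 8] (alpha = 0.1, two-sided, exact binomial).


Step 1: Discard zero differences. Original n = 14; n_eff = number of nonzero differences = 13.
Nonzero differences (with sign): +6, +3, +4, -2, -9, +1, +6, -9, +7, +5, +7, +1, +8
Step 2: Count signs: positive = 10, negative = 3.
Step 3: Under H0: P(positive) = 0.5, so the number of positives S ~ Bin(13, 0.5).
Step 4: Two-sided exact p-value = sum of Bin(13,0.5) probabilities at or below the observed probability = 0.092285.
Step 5: alpha = 0.1. reject H0.

n_eff = 13, pos = 10, neg = 3, p = 0.092285, reject H0.


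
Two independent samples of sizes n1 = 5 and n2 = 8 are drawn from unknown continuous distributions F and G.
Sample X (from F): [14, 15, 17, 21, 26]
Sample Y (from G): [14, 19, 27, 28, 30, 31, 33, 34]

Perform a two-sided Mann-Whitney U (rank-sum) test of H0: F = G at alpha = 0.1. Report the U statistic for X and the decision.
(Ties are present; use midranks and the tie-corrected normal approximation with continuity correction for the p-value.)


Step 1: Combine and sort all 13 observations; assign midranks.
sorted (value, group): (14,X), (14,Y), (15,X), (17,X), (19,Y), (21,X), (26,X), (27,Y), (28,Y), (30,Y), (31,Y), (33,Y), (34,Y)
ranks: 14->1.5, 14->1.5, 15->3, 17->4, 19->5, 21->6, 26->7, 27->8, 28->9, 30->10, 31->11, 33->12, 34->13
Step 2: Rank sum for X: R1 = 1.5 + 3 + 4 + 6 + 7 = 21.5.
Step 3: U_X = R1 - n1(n1+1)/2 = 21.5 - 5*6/2 = 21.5 - 15 = 6.5.
       U_Y = n1*n2 - U_X = 40 - 6.5 = 33.5.
Step 4: Ties are present, so use the tie-corrected normal approximation (with continuity correction) for the p-value.
Step 5: p-value = 0.056699; compare to alpha = 0.1. reject H0.

U_X = 6.5, p = 0.056699, reject H0 at alpha = 0.1.


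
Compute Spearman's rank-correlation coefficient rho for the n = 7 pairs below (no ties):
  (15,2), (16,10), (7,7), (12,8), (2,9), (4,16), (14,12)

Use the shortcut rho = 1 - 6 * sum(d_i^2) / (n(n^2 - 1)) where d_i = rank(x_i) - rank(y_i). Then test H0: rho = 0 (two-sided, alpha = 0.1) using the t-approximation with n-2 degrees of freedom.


Step 1: Rank x and y separately (midranks; no ties here).
rank(x): 15->6, 16->7, 7->3, 12->4, 2->1, 4->2, 14->5
rank(y): 2->1, 10->5, 7->2, 8->3, 9->4, 16->7, 12->6
Step 2: d_i = R_x(i) - R_y(i); compute d_i^2.
  (6-1)^2=25, (7-5)^2=4, (3-2)^2=1, (4-3)^2=1, (1-4)^2=9, (2-7)^2=25, (5-6)^2=1
sum(d^2) = 66.
Step 3: rho = 1 - 6*66 / (7*(7^2 - 1)) = 1 - 396/336 = -0.178571.
Step 4: Under H0, t = rho * sqrt((n-2)/(1-rho^2)) = -0.4058 ~ t(5).
Step 5: Two-sided p-value from the t-distribution with 5 df = 0.701658.
Step 6: alpha = 0.1. fail to reject H0.

rho = -0.1786, p = 0.701658, fail to reject H0 at alpha = 0.1.


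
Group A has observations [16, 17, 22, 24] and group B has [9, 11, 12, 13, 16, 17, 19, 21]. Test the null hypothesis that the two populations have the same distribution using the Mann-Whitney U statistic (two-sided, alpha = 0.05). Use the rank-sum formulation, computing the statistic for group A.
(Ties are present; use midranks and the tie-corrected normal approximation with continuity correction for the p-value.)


Step 1: Combine and sort all 12 observations; assign midranks.
sorted (value, group): (9,Y), (11,Y), (12,Y), (13,Y), (16,X), (16,Y), (17,X), (17,Y), (19,Y), (21,Y), (22,X), (24,X)
ranks: 9->1, 11->2, 12->3, 13->4, 16->5.5, 16->5.5, 17->7.5, 17->7.5, 19->9, 21->10, 22->11, 24->12
Step 2: Rank sum for X: R1 = 5.5 + 7.5 + 11 + 12 = 36.
Step 3: U_X = R1 - n1(n1+1)/2 = 36 - 4*5/2 = 36 - 10 = 26.
       U_Y = n1*n2 - U_X = 32 - 26 = 6.
Step 4: Ties are present, so use the tie-corrected normal approximation (with continuity correction) for the p-value.
Step 5: p-value = 0.105412; compare to alpha = 0.05. fail to reject H0.

U_X = 26, p = 0.105412, fail to reject H0 at alpha = 0.05.


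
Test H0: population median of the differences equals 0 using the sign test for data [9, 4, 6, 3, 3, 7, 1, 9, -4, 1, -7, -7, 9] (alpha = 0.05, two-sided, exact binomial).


Step 1: Discard zero differences. Original n = 13; n_eff = number of nonzero differences = 13.
Nonzero differences (with sign): +9, +4, +6, +3, +3, +7, +1, +9, -4, +1, -7, -7, +9
Step 2: Count signs: positive = 10, negative = 3.
Step 3: Under H0: P(positive) = 0.5, so the number of positives S ~ Bin(13, 0.5).
Step 4: Two-sided exact p-value = sum of Bin(13,0.5) probabilities at or below the observed probability = 0.092285.
Step 5: alpha = 0.05. fail to reject H0.

n_eff = 13, pos = 10, neg = 3, p = 0.092285, fail to reject H0.


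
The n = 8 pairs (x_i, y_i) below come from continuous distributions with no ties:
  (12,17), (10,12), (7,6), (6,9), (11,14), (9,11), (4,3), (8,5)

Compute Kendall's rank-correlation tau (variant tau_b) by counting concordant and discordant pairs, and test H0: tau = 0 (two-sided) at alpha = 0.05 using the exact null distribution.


Step 1: Enumerate the 28 unordered pairs (i,j) with i<j and classify each by sign(x_j-x_i) * sign(y_j-y_i).
  (1,2):dx=-2,dy=-5->C; (1,3):dx=-5,dy=-11->C; (1,4):dx=-6,dy=-8->C; (1,5):dx=-1,dy=-3->C
  (1,6):dx=-3,dy=-6->C; (1,7):dx=-8,dy=-14->C; (1,8):dx=-4,dy=-12->C; (2,3):dx=-3,dy=-6->C
  (2,4):dx=-4,dy=-3->C; (2,5):dx=+1,dy=+2->C; (2,6):dx=-1,dy=-1->C; (2,7):dx=-6,dy=-9->C
  (2,8):dx=-2,dy=-7->C; (3,4):dx=-1,dy=+3->D; (3,5):dx=+4,dy=+8->C; (3,6):dx=+2,dy=+5->C
  (3,7):dx=-3,dy=-3->C; (3,8):dx=+1,dy=-1->D; (4,5):dx=+5,dy=+5->C; (4,6):dx=+3,dy=+2->C
  (4,7):dx=-2,dy=-6->C; (4,8):dx=+2,dy=-4->D; (5,6):dx=-2,dy=-3->C; (5,7):dx=-7,dy=-11->C
  (5,8):dx=-3,dy=-9->C; (6,7):dx=-5,dy=-8->C; (6,8):dx=-1,dy=-6->C; (7,8):dx=+4,dy=+2->C
Step 2: C = 25, D = 3, total pairs = 28.
Step 3: tau = (C - D)/(n(n-1)/2) = (25 - 3)/28 = 0.785714.
Step 4: Exact two-sided p-value (enumerate n! = 40320 permutations of y under H0): p = 0.005506.
Step 5: alpha = 0.05. reject H0.

tau_b = 0.7857 (C=25, D=3), p = 0.005506, reject H0.
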